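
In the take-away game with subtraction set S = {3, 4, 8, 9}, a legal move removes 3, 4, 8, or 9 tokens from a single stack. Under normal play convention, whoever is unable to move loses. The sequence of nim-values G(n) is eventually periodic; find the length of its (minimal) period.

12

G(0) = 0
G(1) = mex{} = 0
G(2) = mex{} = 0
G(3) = mex{0} = 1
G(4) = mex{0,0} = 1
G(5) = mex{0,0} = 1
G(6) = mex{1,0} = 2
G(7) = mex{1,1} = 0
G(8) = mex{1,1,0} = 2
G(9) = mex{2,1,0,0} = 3
G(10) = mex{0,2,0,0} = 1
G(11) = mex{2,0,1,0} = 3
G(12) = mex{3,2,1,1} = 0
G(13) = mex{1,3,1,1} = 0
G(14) = mex{3,1,2,1} = 0
G(15) = mex{0,3,0,2} = 1
G(16) = mex{0,0,2,0} = 1
G(17) = mex{0,0,3,2} = 1
G(18) = mex{1,0,1,3} = 2
G(19) = mex{1,1,3,1} = 0
G(20) = mex{1,1,0,3} = 2
G(21) = mex{2,1,0,0} = 3
G(22) = mex{0,2,0,0} = 1
G(23) = mex{2,0,1,0} = 3
G(24) = mex{3,2,1,1} = 0
G(25) = mex{1,3,1,1} = 0
G(n+12) = G(n) holds for n = 0,…,8 (a full window of length max(S) = 9), so the sequence is purely periodic with period 12.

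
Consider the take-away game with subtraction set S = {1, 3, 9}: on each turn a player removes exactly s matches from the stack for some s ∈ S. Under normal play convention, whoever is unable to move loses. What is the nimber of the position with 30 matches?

0

n :  0  1  2  3  4  5  6  7  8  9 10 11 12 13 14 15 16 17 18 19 20 21 22 23 24 25 26 27 28 29 30
G :  0  1  0  1  0  1  0  1  0  1  0  1  0  1  0  1  0  1  0  1  0  1  0  1  0  1  0  1  0  1  0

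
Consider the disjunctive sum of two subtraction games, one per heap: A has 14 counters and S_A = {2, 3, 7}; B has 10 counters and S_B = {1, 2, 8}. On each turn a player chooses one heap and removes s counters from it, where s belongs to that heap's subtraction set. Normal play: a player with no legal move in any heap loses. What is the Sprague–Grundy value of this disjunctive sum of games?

Heap A, S = {2, 3, 7}:
n :  0  1  2  3  4  5  6  7  8  9 10 11 12 13 14
G :  0  0  1  1  2  0  0  1  1  2  0  0  1  1  2
G_A(14) = 2.
Heap B, S = {1, 2, 8}:
n :  0  1  2  3  4  5  6  7  8  9 10
G :  0  1  2  0  1  2  0  1  2  0  1
G_B(10) = 1.
Combined Grundy value = 2 ⊕ 1 = 3.

3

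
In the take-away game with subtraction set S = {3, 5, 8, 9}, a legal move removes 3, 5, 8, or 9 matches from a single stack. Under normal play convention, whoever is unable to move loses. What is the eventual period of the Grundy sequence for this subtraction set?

G(0) = 0
G(1) = mex{} = 0
G(2) = mex{} = 0
G(3) = mex{0} = 1
G(4) = mex{0} = 1
G(5) = mex{0,0} = 1
G(6) = mex{1,0} = 2
G(7) = mex{1,0} = 2
G(8) = mex{1,1,0} = 2
G(9) = mex{2,1,0,0} = 3
G(10) = mex{2,1,0,0} = 3
G(11) = mex{2,2,1,0} = 3
G(12) = mex{3,2,1,1} = 0
G(13) = mex{3,2,1,1} = 0
G(14) = mex{3,3,2,1} = 0
G(15) = mex{0,3,2,2} = 1
G(16) = mex{0,3,2,2} = 1
G(17) = mex{0,0,3,2} = 1
G(18) = mex{1,0,3,3} = 2
G(19) = mex{1,0,3,3} = 2
G(20) = mex{1,1,0,3} = 2
G(21) = mex{2,1,0,0} = 3
G(22) = mex{2,1,0,0} = 3
G(23) = mex{2,2,1,0} = 3
G(24) = mex{3,2,1,1} = 0
G(25) = mex{3,2,1,1} = 0
G(n+12) = G(n) holds for n = 0,…,8 (a full window of length max(S) = 9), so the sequence is purely periodic with period 12.

12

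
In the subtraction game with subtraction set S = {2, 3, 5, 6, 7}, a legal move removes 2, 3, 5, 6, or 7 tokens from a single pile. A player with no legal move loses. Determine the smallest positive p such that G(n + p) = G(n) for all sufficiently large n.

G(0) = 0
G(1) = mex{} = 0
G(2) = mex{0} = 1
G(3) = mex{0,0} = 1
G(4) = mex{1,0} = 2
G(5) = mex{1,1,0} = 2
G(6) = mex{2,1,0,0} = 3
G(7) = mex{2,2,1,0,0} = 3
G(8) = mex{3,2,1,1,0} = 4
G(9) = mex{3,3,2,1,1} = 0
G(10) = mex{4,3,2,2,1} = 0
G(11) = mex{0,4,3,2,2} = 1
G(12) = mex{0,0,3,3,2} = 1
G(13) = mex{1,0,4,3,3} = 2
G(14) = mex{1,1,0,4,3} = 2
G(15) = mex{2,1,0,0,4} = 3
G(16) = mex{2,2,1,0,0} = 3
G(17) = mex{3,2,1,1,0} = 4
G(18) = mex{3,3,2,1,1} = 0
G(19) = mex{4,3,2,2,1} = 0
G(n+9) = G(n) holds for n = 0,…,6 (a full window of length max(S) = 7), so the sequence is purely periodic with period 9.

9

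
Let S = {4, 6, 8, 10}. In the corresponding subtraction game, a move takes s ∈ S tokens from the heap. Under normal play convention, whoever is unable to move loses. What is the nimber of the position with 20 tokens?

1

G(0) = 0
G(1) = mex{} = 0
G(2) = mex{} = 0
G(3) = mex{} = 0
G(4) = mex{0} = 1
G(5) = mex{0} = 1
G(6) = mex{0,0} = 1
G(7) = mex{0,0} = 1
G(8) = mex{1,0,0} = 2
G(9) = mex{1,0,0} = 2
G(10) = mex{1,1,0,0} = 2
G(11) = mex{1,1,0,0} = 2
G(12) = mex{2,1,1,0} = 3
G(13) = mex{2,1,1,0} = 3
G(14) = mex{2,2,1,1} = 0
G(15) = mex{2,2,1,1} = 0
G(16) = mex{3,2,2,1} = 0
G(17) = mex{3,2,2,1} = 0
G(18) = mex{0,3,2,2} = 1
G(19) = mex{0,3,2,2} = 1
G(20) = mex{0,0,3,2} = 1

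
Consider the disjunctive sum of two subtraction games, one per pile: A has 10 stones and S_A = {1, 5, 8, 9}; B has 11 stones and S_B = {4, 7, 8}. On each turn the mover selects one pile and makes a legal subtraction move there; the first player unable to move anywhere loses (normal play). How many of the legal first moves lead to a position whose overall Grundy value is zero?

Pile A, S = {1, 5, 8, 9}:
n :  0  1  2  3  4  5  6  7  8  9 10
G :  0  1  0  1  0  1  0  1  2  3  2
G_A(10) = 2.
Pile B, S = {4, 7, 8}:
n :  0  1  2  3  4  5  6  7  8  9 10 11
G :  0  0  0  0  1  1  1  1  2  2  2  2
G_B(11) = 2.
Combined Grundy value = 2 ⊕ 2 = 0.
A winning move leaves total XOR = 0, i.e. changes one component's Grundy value g to g ⊕ X where X is the current total.
Pile A: target g' = 2⊕0 = 2, but every legal move changes the Grundy value (mex property), so 0 moves.
Pile B: target g' = 2⊕0 = 2, but every legal move changes the Grundy value (mex property), so 0 moves.

0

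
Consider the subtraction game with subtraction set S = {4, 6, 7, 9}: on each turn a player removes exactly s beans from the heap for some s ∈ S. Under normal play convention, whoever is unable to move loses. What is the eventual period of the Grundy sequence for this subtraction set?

n :  0  1  2  3  4  5  6  7  8  9 10 11 12 13 14 15 16 17 18 19 20 21 22 23 24 25 26 27
G :  0  0  0  0  1  1  1  1  2  2  2  2  3  0  0  0  0  1  1  1  1  2  2  2  2  3  0  0
G(n+13) = G(n) holds for n = 0,…,8 (a full window of length max(S) = 9), so the sequence is purely periodic with period 13.

13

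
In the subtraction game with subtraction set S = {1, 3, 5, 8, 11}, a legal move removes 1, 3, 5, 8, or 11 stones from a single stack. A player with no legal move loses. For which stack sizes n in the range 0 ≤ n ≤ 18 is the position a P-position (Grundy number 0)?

0, 2, 4, 6, 16, 18

G(0) = 0
G(1) = mex{0} = 1
G(2) = mex{1} = 0
G(3) = mex{0,0} = 1
G(4) = mex{1,1} = 0
G(5) = mex{0,0,0} = 1
G(6) = mex{1,1,1} = 0
G(7) = mex{0,0,0} = 1
G(8) = mex{1,1,1,0} = 2
G(9) = mex{2,0,0,1} = 3
G(10) = mex{3,1,1,0} = 2
G(11) = mex{2,2,0,1,0} = 3
G(12) = mex{3,3,1,0,1} = 2
G(13) = mex{2,2,2,1,0} = 3
G(14) = mex{3,3,3,0,1} = 2
G(15) = mex{2,2,2,1,0} = 3
G(16) = mex{3,3,3,2,1} = 0
G(17) = mex{0,2,2,3,0} = 1
G(18) = mex{1,3,3,2,1} = 0
P-positions are exactly the n with G(n) = 0.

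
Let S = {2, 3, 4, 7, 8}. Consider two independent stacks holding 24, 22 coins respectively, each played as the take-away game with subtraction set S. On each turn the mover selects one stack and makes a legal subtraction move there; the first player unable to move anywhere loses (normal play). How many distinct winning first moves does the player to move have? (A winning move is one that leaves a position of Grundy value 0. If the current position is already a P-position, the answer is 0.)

4

All stacks use S = {2, 3, 4, 7, 8}:
n :  0  1  2  3  4  5  6  7  8  9 10 11 12 13 14 15 16 17 18 19 20 21 22 23 24
G :  0  0  1  1  2  2  0  3  1  4  2  0  0  1  1  2  2  0  3  1  4  2  0  0  1
Stack A: G(24) = 1.
Stack B: G(22) = 0.
Combined Grundy value = 1 ⊕ 0 = 1.
A winning move leaves total XOR = 0, i.e. changes one component's Grundy value g to g ⊕ X where X is the current total.
Stack A: need g' = 1⊕1 = 0. Options: 24−2→G=0, 24−3→G=2, 24−4→G=4, 24−7→G=0, 24−8→G=2. Hits: 2.
Stack B: need g' = 0⊕1 = 1. Options: 22−2→G=4, 22−3→G=1, 22−4→G=3, 22−7→G=2, 22−8→G=1. Hits: 2.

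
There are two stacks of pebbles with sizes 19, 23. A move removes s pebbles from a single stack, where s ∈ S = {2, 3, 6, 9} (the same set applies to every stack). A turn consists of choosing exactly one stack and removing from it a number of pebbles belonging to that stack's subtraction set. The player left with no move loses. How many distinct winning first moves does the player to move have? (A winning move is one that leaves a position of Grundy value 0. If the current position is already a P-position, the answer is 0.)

All stacks use S = {2, 3, 6, 9}:
G(0) = 0
G(1) = mex{} = 0
G(2) = mex{0} = 1
G(3) = mex{0,0} = 1
G(4) = mex{1,0} = 2
G(5) = mex{1,1} = 0
G(6) = mex{2,1,0} = 3
G(7) = mex{0,2,0} = 1
G(8) = mex{3,0,1} = 2
G(9) = mex{1,3,1,0} = 2
G(10) = mex{2,1,2,0} = 3
G(11) = mex{2,2,0,1} = 3
G(12) = mex{3,2,3,1} = 0
G(13) = mex{3,3,1,2} = 0
G(14) = mex{0,3,2,0} = 1
G(15) = mex{0,0,2,3} = 1
G(16) = mex{1,0,3,1} = 2
G(17) = mex{1,1,3,2} = 0
G(18) = mex{2,1,0,2} = 3
G(19) = mex{0,2,0,3} = 1
G(20) = mex{3,0,1,3} = 2
G(21) = mex{1,3,1,0} = 2
G(22) = mex{2,1,2,0} = 3
G(23) = mex{2,2,0,1} = 3
Stack A: G(19) = 1.
Stack B: G(23) = 3.
Combined Grundy value = 1 ⊕ 3 = 2.
A winning move leaves total XOR = 0, i.e. changes one component's Grundy value g to g ⊕ X where X is the current total.
Stack A: need g' = 1⊕2 = 3. Options: 19−2→G=0, 19−3→G=2, 19−6→G=0, 19−9→G=3. Hits: 1.
Stack B: need g' = 3⊕2 = 1. Options: 23−2→G=2, 23−3→G=2, 23−6→G=0, 23−9→G=1. Hits: 1.

2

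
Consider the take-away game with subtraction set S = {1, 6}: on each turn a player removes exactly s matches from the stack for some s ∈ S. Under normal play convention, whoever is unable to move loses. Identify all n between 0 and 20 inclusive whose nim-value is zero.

n :  0  1  2  3  4  5  6  7  8  9 10 11 12 13 14 15 16 17 18 19 20
G :  0  1  0  1  0  1  2  0  1  0  1  0  1  2  0  1  0  1  0  1  2
P-positions are exactly the n with G(n) = 0.

0, 2, 4, 7, 9, 11, 14, 16, 18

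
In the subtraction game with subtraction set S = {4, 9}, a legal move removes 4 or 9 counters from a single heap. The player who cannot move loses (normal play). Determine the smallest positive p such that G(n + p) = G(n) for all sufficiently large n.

13

n :  0  1  2  3  4  5  6  7  8  9 10 11 12 13 14 15 16 17 18 19 20 21 22 23 24 25 26 27
G :  0  0  0  0  1  1  1  1  0  2  2  2  1  0  0  0  0  1  1  1  1  0  2  2  2  1  0  0
G(n+13) = G(n) holds for n = 0,…,8 (a full window of length max(S) = 9), so the sequence is purely periodic with period 13.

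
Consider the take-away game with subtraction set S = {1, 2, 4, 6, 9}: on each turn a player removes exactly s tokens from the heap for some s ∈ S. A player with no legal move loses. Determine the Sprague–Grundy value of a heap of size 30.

3

n :  0  1  2  3  4  5  6  7  8  9 10 11 12 13 14 15 16 17 18 19 20 21 22 23 24 25 26 27 28 29 30
G :  0  1  2  0  1  2  3  4  0  1  2  0  1  2  3  4  0  1  2  0  1  2  3  4  0  1  2  0  1  2  3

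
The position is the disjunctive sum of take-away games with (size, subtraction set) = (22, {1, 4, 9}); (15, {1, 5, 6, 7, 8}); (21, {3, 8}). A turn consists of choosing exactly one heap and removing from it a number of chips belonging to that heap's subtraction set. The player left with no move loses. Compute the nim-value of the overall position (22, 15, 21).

1

Heap A, S = {1, 4, 9}:
n :  0  1  2  3  4  5  6  7  8  9 10 11 12 13 14 15 16 17 18 19 20 21 22
G :  0  1  0  1  2  0  1  0  1  2  0  1  0  1  2  0  1  0  1  2  0  1  0
G_A(22) = 0.
Heap B, S = {1, 5, 6, 7, 8}:
n :  0  1  2  3  4  5  6  7  8  9 10 11 12 13 14 15
G :  0  1  0  1  0  1  2  3  2  3  2  3  4  0  1  0
G_B(15) = 0.
Heap C, S = {3, 8}:
G(0) = 0
G(1) = mex{} = 0
G(2) = mex{} = 0
G(3) = mex{0} = 1
G(4) = mex{0} = 1
G(5) = mex{0} = 1
G(6) = mex{1} = 0
G(7) = mex{1} = 0
G(8) = mex{1,0} = 2
G(9) = mex{0,0} = 1
G(10) = mex{0,0} = 1
G(11) = mex{2,1} = 0
G(12) = mex{1,1} = 0
G(13) = mex{1,1} = 0
G(14) = mex{0,0} = 1
G(15) = mex{0,0} = 1
G(16) = mex{0,2} = 1
G(17) = mex{1,1} = 0
G(18) = mex{1,1} = 0
G(19) = mex{1,0} = 2
G(20) = mex{0,0} = 1
G(21) = mex{0,0} = 1
G_C(21) = 1.
Combined Grundy value = 0 ⊕ 0 ⊕ 1 = 1.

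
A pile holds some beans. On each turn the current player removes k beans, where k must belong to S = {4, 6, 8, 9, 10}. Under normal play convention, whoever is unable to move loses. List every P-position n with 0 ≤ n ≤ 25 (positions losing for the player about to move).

0, 1, 2, 3, 14, 15, 16, 17

n :  0  1  2  3  4  5  6  7  8  9 10 11 12 13 14 15 16 17 18 19 20 21 22 23 24 25
G :  0  0  0  0  1  1  1  1  2  2  2  2  3  3  0  0  0  0  1  1  1  1  2  2  2  2
P-positions are exactly the n with G(n) = 0.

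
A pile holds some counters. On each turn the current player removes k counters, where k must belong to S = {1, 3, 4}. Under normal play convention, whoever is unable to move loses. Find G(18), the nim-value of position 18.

n :  0  1  2  3  4  5  6  7  8  9 10 11 12 13 14 15 16 17 18
G :  0  1  0  1  2  3  2  0  1  0  1  2  3  2  0  1  0  1  2

2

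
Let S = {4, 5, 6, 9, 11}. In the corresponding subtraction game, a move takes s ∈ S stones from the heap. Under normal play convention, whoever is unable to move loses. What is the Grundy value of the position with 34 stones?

n :  0  1  2  3  4  5  6  7  8  9 10 11 12 13 14 15 16 17 18 19 20 21 22 23 24 25 26 27 28 29 30 31 32 33 34
G :  0  0  0  0  1  1  1  1  2  2  2  2  3  3  3  0  0  0  0  1  1  1  1  2  2  2  2  3  3  3  0  0  0  0  1

1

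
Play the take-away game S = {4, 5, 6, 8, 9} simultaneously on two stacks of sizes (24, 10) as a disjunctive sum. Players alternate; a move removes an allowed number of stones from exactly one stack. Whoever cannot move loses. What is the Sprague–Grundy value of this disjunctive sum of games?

All stacks use S = {4, 5, 6, 8, 9}:
n :  0  1  2  3  4  5  6  7  8  9 10 11 12 13 14 15 16 17 18 19 20 21 22 23 24
G :  0  0  0  0  1  1  1  1  2  2  2  2  3  0  0  0  0  1  1  1  1  2  2  2  2
Stack A: G(24) = 2.
Stack B: G(10) = 2.
Combined Grundy value = 2 ⊕ 2 = 0.

0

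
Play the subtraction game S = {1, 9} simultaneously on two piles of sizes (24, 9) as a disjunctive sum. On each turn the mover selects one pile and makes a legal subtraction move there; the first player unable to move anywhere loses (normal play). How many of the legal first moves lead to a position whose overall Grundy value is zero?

All piles use S = {1, 9}:
G(0) = 0
G(1) = mex{0} = 1
G(2) = mex{1} = 0
G(3) = mex{0} = 1
G(4) = mex{1} = 0
G(5) = mex{0} = 1
G(6) = mex{1} = 0
G(7) = mex{0} = 1
G(8) = mex{1} = 0
G(9) = mex{0,0} = 1
G(10) = mex{1,1} = 0
G(11) = mex{0,0} = 1
G(12) = mex{1,1} = 0
G(13) = mex{0,0} = 1
G(14) = mex{1,1} = 0
G(15) = mex{0,0} = 1
G(16) = mex{1,1} = 0
G(17) = mex{0,0} = 1
G(18) = mex{1,1} = 0
G(19) = mex{0,0} = 1
G(20) = mex{1,1} = 0
G(21) = mex{0,0} = 1
G(22) = mex{1,1} = 0
G(23) = mex{0,0} = 1
G(24) = mex{1,1} = 0
Pile A: G(24) = 0.
Pile B: G(9) = 1.
Combined Grundy value = 0 ⊕ 1 = 1.
A winning move leaves total XOR = 0, i.e. changes one component's Grundy value g to g ⊕ X where X is the current total.
Pile A: need g' = 0⊕1 = 1. Options: 24−1→G=1, 24−9→G=1. Hits: 2.
Pile B: need g' = 1⊕1 = 0. Options: 9−1→G=0, 9−9→G=0. Hits: 2.

4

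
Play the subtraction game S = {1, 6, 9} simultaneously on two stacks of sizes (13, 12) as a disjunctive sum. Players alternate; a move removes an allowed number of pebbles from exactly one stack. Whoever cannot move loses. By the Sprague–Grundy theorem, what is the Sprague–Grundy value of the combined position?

1

All stacks use S = {1, 6, 9}:
G(0) = 0
G(1) = mex{0} = 1
G(2) = mex{1} = 0
G(3) = mex{0} = 1
G(4) = mex{1} = 0
G(5) = mex{0} = 1
G(6) = mex{1,0} = 2
G(7) = mex{2,1} = 0
G(8) = mex{0,0} = 1
G(9) = mex{1,1,0} = 2
G(10) = mex{2,0,1} = 3
G(11) = mex{3,1,0} = 2
G(12) = mex{2,2,1} = 0
G(13) = mex{0,0,0} = 1
Stack A: G(13) = 1.
Stack B: G(12) = 0.
Combined Grundy value = 1 ⊕ 0 = 1.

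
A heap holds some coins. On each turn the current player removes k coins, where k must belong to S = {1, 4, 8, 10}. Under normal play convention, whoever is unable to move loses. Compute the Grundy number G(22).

1

n :  0  1  2  3  4  5  6  7  8  9 10 11 12 13 14 15 16 17 18 19 20 21 22
G :  0  1  0  1  2  0  1  0  1  2  3  2  3  4  0  1  0  1  2  0  1  0  1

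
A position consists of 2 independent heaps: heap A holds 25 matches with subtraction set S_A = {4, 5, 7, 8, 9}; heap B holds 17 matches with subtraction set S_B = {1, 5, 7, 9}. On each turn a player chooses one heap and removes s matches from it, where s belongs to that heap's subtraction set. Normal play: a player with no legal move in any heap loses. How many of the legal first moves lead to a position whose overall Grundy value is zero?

Heap A, S = {4, 5, 7, 8, 9}:
n :  0  1  2  3  4  5  6  7  8  9 10 11 12 13 14 15 16 17 18 19 20 21 22 23 24 25
G :  0  0  0  0  1  1  1  1  2  2  2  2  3  0  0  0  0  1  1  1  1  2  2  2  2  3
G_A(25) = 3.
Heap B, S = {1, 5, 7, 9}:
G(0) = 0
G(1) = mex{0} = 1
G(2) = mex{1} = 0
G(3) = mex{0} = 1
G(4) = mex{1} = 0
G(5) = mex{0,0} = 1
G(6) = mex{1,1} = 0
G(7) = mex{0,0,0} = 1
G(8) = mex{1,1,1} = 0
G(9) = mex{0,0,0,0} = 1
G(10) = mex{1,1,1,1} = 0
G(11) = mex{0,0,0,0} = 1
G(12) = mex{1,1,1,1} = 0
G(13) = mex{0,0,0,0} = 1
G(14) = mex{1,1,1,1} = 0
G(15) = mex{0,0,0,0} = 1
G(16) = mex{1,1,1,1} = 0
G(17) = mex{0,0,0,0} = 1
G_B(17) = 1.
Combined Grundy value = 3 ⊕ 1 = 2.
A winning move leaves total XOR = 0, i.e. changes one component's Grundy value g to g ⊕ X where X is the current total.
Heap A: need g' = 3⊕2 = 1. Options: 25−4→G=2, 25−5→G=1, 25−7→G=1, 25−8→G=1, 25−9→G=0. Hits: 3.
Heap B: need g' = 1⊕2 = 3. Options: 17−1→G=0, 17−5→G=0, 17−7→G=0, 17−9→G=0. Hits: 0.

3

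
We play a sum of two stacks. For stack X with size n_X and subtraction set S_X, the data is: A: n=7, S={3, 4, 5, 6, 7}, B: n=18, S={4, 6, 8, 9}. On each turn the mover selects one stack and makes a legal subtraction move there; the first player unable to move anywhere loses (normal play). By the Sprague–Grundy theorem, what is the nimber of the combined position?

3

Stack A, S = {3, 4, 5, 6, 7}:
G(0) = 0
G(1) = mex{} = 0
G(2) = mex{} = 0
G(3) = mex{0} = 1
G(4) = mex{0,0} = 1
G(5) = mex{0,0,0} = 1
G(6) = mex{1,0,0,0} = 2
G(7) = mex{1,1,0,0,0} = 2
G_A(7) = 2.
Stack B, S = {4, 6, 8, 9}:
G(0) = 0
G(1) = mex{} = 0
G(2) = mex{} = 0
G(3) = mex{} = 0
G(4) = mex{0} = 1
G(5) = mex{0} = 1
G(6) = mex{0,0} = 1
G(7) = mex{0,0} = 1
G(8) = mex{1,0,0} = 2
G(9) = mex{1,0,0,0} = 2
G(10) = mex{1,1,0,0} = 2
G(11) = mex{1,1,0,0} = 2
G(12) = mex{2,1,1,0} = 3
G(13) = mex{2,1,1,1} = 0
G(14) = mex{2,2,1,1} = 0
G(15) = mex{2,2,1,1} = 0
G(16) = mex{3,2,2,1} = 0
G(17) = mex{0,2,2,2} = 1
G(18) = mex{0,3,2,2} = 1
G_B(18) = 1.
Combined Grundy value = 2 ⊕ 1 = 3.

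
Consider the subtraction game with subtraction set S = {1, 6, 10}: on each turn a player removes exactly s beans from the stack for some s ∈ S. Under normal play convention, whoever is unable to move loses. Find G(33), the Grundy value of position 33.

1

G(0) = 0
G(1) = mex{0} = 1
G(2) = mex{1} = 0
G(3) = mex{0} = 1
G(4) = mex{1} = 0
G(5) = mex{0} = 1
G(6) = mex{1,0} = 2
G(7) = mex{2,1} = 0
G(8) = mex{0,0} = 1
G(9) = mex{1,1} = 0
G(10) = mex{0,0,0} = 1
G(11) = mex{1,1,1} = 0
G(12) = mex{0,2,0} = 1
G(13) = mex{1,0,1} = 2
G(14) = mex{2,1,0} = 3
G(15) = mex{3,0,1} = 2
G(16) = mex{2,1,2} = 0
G(17) = mex{0,0,0} = 1
G(18) = mex{1,1,1} = 0
G(19) = mex{0,2,0} = 1
G(20) = mex{1,3,1} = 0
G(21) = mex{0,2,0} = 1
G(22) = mex{1,0,1} = 2
G(23) = mex{2,1,2} = 0
G(24) = mex{0,0,3} = 1
G(25) = mex{1,1,2} = 0
G(26) = mex{0,0,0} = 1
G(27) = mex{1,1,1} = 0
G(28) = mex{0,2,0} = 1
G(29) = mex{1,0,1} = 2
G(30) = mex{2,1,0} = 3
G(31) = mex{3,0,1} = 2
G(32) = mex{2,1,2} = 0
G(33) = mex{0,0,0} = 1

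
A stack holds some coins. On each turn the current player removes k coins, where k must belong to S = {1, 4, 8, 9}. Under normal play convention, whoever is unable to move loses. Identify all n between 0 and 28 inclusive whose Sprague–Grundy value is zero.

0, 2, 5, 7, 12, 17, 19, 22, 24

n :  0  1  2  3  4  5  6  7  8  9 10 11 12 13 14 15 16 17 18 19 20 21 22 23 24 25 26 27 28
G :  0  1  0  1  2  0  1  0  1  2  3  2  0  1  2  3  2  0  1  0  1  2  0  1  0  1  2  3  2
P-positions are exactly the n with G(n) = 0.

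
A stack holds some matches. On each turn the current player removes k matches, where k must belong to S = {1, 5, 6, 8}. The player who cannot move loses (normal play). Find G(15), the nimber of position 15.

n :  0  1  2  3  4  5  6  7  8  9 10 11 12 13 14 15
G :  0  1  0  1  0  1  2  3  2  3  2  0  1  0  1  0

0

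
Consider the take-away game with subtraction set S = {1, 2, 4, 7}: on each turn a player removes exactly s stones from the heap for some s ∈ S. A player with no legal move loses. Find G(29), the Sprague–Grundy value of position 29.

G(0) = 0
G(1) = mex{0} = 1
G(2) = mex{1,0} = 2
G(3) = mex{2,1} = 0
G(4) = mex{0,2,0} = 1
G(5) = mex{1,0,1} = 2
G(6) = mex{2,1,2} = 0
G(7) = mex{0,2,0,0} = 1
G(8) = mex{1,0,1,1} = 2
G(9) = mex{2,1,2,2} = 0
G(10) = mex{0,2,0,0} = 1
G(11) = mex{1,0,1,1} = 2
G(12) = mex{2,1,2,2} = 0
G(13) = mex{0,2,0,0} = 1
G(14) = mex{1,0,1,1} = 2
G(15) = mex{2,1,2,2} = 0
G(16) = mex{0,2,0,0} = 1
G(17) = mex{1,0,1,1} = 2
G(18) = mex{2,1,2,2} = 0
G(19) = mex{0,2,0,0} = 1
G(20) = mex{1,0,1,1} = 2
G(21) = mex{2,1,2,2} = 0
G(22) = mex{0,2,0,0} = 1
G(23) = mex{1,0,1,1} = 2
G(24) = mex{2,1,2,2} = 0
G(25) = mex{0,2,0,0} = 1
G(26) = mex{1,0,1,1} = 2
G(27) = mex{2,1,2,2} = 0
G(28) = mex{0,2,0,0} = 1
G(29) = mex{1,0,1,1} = 2

2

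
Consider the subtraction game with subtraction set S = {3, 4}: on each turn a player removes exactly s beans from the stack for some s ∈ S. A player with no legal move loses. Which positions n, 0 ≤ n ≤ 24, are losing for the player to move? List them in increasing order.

0, 1, 2, 7, 8, 9, 14, 15, 16, 21, 22, 23

G(0) = 0
G(1) = mex{} = 0
G(2) = mex{} = 0
G(3) = mex{0} = 1
G(4) = mex{0,0} = 1
G(5) = mex{0,0} = 1
G(6) = mex{1,0} = 2
G(7) = mex{1,1} = 0
G(8) = mex{1,1} = 0
G(9) = mex{2,1} = 0
G(10) = mex{0,2} = 1
G(11) = mex{0,0} = 1
G(12) = mex{0,0} = 1
G(13) = mex{1,0} = 2
G(14) = mex{1,1} = 0
G(15) = mex{1,1} = 0
G(16) = mex{2,1} = 0
G(17) = mex{0,2} = 1
G(18) = mex{0,0} = 1
G(19) = mex{0,0} = 1
G(20) = mex{1,0} = 2
G(21) = mex{1,1} = 0
G(22) = mex{1,1} = 0
G(23) = mex{2,1} = 0
G(24) = mex{0,2} = 1
P-positions are exactly the n with G(n) = 0.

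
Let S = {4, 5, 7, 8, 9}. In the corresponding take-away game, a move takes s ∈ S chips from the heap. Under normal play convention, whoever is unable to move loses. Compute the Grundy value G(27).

0

G(0) = 0
G(1) = mex{} = 0
G(2) = mex{} = 0
G(3) = mex{} = 0
G(4) = mex{0} = 1
G(5) = mex{0,0} = 1
G(6) = mex{0,0} = 1
G(7) = mex{0,0,0} = 1
G(8) = mex{1,0,0,0} = 2
G(9) = mex{1,1,0,0,0} = 2
G(10) = mex{1,1,0,0,0} = 2
G(11) = mex{1,1,1,0,0} = 2
G(12) = mex{2,1,1,1,0} = 3
G(13) = mex{2,2,1,1,1} = 0
G(14) = mex{2,2,1,1,1} = 0
G(15) = mex{2,2,2,1,1} = 0
G(16) = mex{3,2,2,2,1} = 0
G(17) = mex{0,3,2,2,2} = 1
G(18) = mex{0,0,2,2,2} = 1
G(19) = mex{0,0,3,2,2} = 1
G(20) = mex{0,0,0,3,2} = 1
G(21) = mex{1,0,0,0,3} = 2
G(22) = mex{1,1,0,0,0} = 2
G(23) = mex{1,1,0,0,0} = 2
G(24) = mex{1,1,1,0,0} = 2
G(25) = mex{2,1,1,1,0} = 3
G(26) = mex{2,2,1,1,1} = 0
G(27) = mex{2,2,1,1,1} = 0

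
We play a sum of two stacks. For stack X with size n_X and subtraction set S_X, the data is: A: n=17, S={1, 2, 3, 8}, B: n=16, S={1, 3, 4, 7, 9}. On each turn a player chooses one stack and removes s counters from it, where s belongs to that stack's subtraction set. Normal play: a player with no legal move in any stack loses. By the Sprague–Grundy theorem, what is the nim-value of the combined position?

4

Stack A, S = {1, 2, 3, 8}:
n :  0  1  2  3  4  5  6  7  8  9 10 11 12 13 14 15 16 17
G :  0  1  2  3  0  1  2  3  4  0  1  2  3  0  1  2  3  4
G_A(17) = 4.
Stack B, S = {1, 3, 4, 7, 9}:
n :  0  1  2  3  4  5  6  7  8  9 10 11 12 13 14 15 16
G :  0  1  0  1  2  3  2  3  0  1  0  1  2  3  2  3  0
G_B(16) = 0.
Combined Grundy value = 4 ⊕ 0 = 4.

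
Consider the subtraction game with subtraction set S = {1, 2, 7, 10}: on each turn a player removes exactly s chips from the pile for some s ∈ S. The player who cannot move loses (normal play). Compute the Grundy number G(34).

1

n :  0  1  2  3  4  5  6  7  8  9 10 11 12 13 14 15 16 17 18 19 20 21 22 23 24 25 26 27 28 29 30 31 32 33 34
G :  0  1  2  0  1  2  0  1  2  0  1  2  0  1  2  0  1  2  0  1  2  0  1  2  0  1  2  0  1  2  0  1  2  0  1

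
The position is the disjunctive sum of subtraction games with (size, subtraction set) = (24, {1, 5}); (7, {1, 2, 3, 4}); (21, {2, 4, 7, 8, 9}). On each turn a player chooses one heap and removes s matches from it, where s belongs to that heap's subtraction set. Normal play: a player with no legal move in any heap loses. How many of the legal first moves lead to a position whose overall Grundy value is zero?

Heap A, S = {1, 5}:
G(0) = 0
G(1) = mex{0} = 1
G(2) = mex{1} = 0
G(3) = mex{0} = 1
G(4) = mex{1} = 0
G(5) = mex{0,0} = 1
G(6) = mex{1,1} = 0
G(7) = mex{0,0} = 1
G(8) = mex{1,1} = 0
G(9) = mex{0,0} = 1
G(10) = mex{1,1} = 0
G(11) = mex{0,0} = 1
G(12) = mex{1,1} = 0
G(13) = mex{0,0} = 1
G(14) = mex{1,1} = 0
G(15) = mex{0,0} = 1
G(16) = mex{1,1} = 0
G(17) = mex{0,0} = 1
G(18) = mex{1,1} = 0
G(19) = mex{0,0} = 1
G(20) = mex{1,1} = 0
G(21) = mex{0,0} = 1
G(22) = mex{1,1} = 0
G(23) = mex{0,0} = 1
G(24) = mex{1,1} = 0
G_A(24) = 0.
Heap B, S = {1, 2, 3, 4}:
n : 0 1 2 3 4 5 6 7
G : 0 1 2 3 4 0 1 2
G_B(7) = 2.
Heap C, S = {2, 4, 7, 8, 9}:
G(0) = 0
G(1) = mex{} = 0
G(2) = mex{0} = 1
G(3) = mex{0} = 1
G(4) = mex{1,0} = 2
G(5) = mex{1,0} = 2
G(6) = mex{2,1} = 0
G(7) = mex{2,1,0} = 3
G(8) = mex{0,2,0,0} = 1
G(9) = mex{3,2,1,0,0} = 4
G(10) = mex{1,0,1,1,0} = 2
G(11) = mex{4,3,2,1,1} = 0
G(12) = mex{2,1,2,2,1} = 0
G(13) = mex{0,4,0,2,2} = 1
G(14) = mex{0,2,3,0,2} = 1
G(15) = mex{1,0,1,3,0} = 2
G(16) = mex{1,0,4,1,3} = 2
G(17) = mex{2,1,2,4,1} = 0
G(18) = mex{2,1,0,2,4} = 3
G(19) = mex{0,2,0,0,2} = 1
G(20) = mex{3,2,1,0,0} = 4
G(21) = mex{1,0,1,1,0} = 2
G_C(21) = 2.
Combined Grundy value = 0 ⊕ 2 ⊕ 2 = 0.
A winning move leaves total XOR = 0, i.e. changes one component's Grundy value g to g ⊕ X where X is the current total.
Heap A: target g' = 0⊕0 = 0, but every legal move changes the Grundy value (mex property), so 0 moves.
Heap B: target g' = 2⊕0 = 2, but every legal move changes the Grundy value (mex property), so 0 moves.
Heap C: target g' = 2⊕0 = 2, but every legal move changes the Grundy value (mex property), so 0 moves.

0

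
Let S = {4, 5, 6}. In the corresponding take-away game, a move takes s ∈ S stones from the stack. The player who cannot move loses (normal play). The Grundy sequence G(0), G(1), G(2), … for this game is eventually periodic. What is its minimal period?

G(0) = 0
G(1) = mex{} = 0
G(2) = mex{} = 0
G(3) = mex{} = 0
G(4) = mex{0} = 1
G(5) = mex{0,0} = 1
G(6) = mex{0,0,0} = 1
G(7) = mex{0,0,0} = 1
G(8) = mex{1,0,0} = 2
G(9) = mex{1,1,0} = 2
G(10) = mex{1,1,1} = 0
G(11) = mex{1,1,1} = 0
G(12) = mex{2,1,1} = 0
G(13) = mex{2,2,1} = 0
G(14) = mex{0,2,2} = 1
G(15) = mex{0,0,2} = 1
G(16) = mex{0,0,0} = 1
G(17) = mex{0,0,0} = 1
G(18) = mex{1,0,0} = 2
G(19) = mex{1,1,0} = 2
G(20) = mex{1,1,1} = 0
G(21) = mex{1,1,1} = 0
G(n+10) = G(n) holds for n = 0,…,5 (a full window of length max(S) = 6), so the sequence is purely periodic with period 10.

10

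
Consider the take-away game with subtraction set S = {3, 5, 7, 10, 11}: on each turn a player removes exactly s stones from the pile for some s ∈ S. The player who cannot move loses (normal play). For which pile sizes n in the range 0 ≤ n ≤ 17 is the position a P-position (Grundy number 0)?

0, 1, 2, 14, 15, 16

G(0) = 0
G(1) = mex{} = 0
G(2) = mex{} = 0
G(3) = mex{0} = 1
G(4) = mex{0} = 1
G(5) = mex{0,0} = 1
G(6) = mex{1,0} = 2
G(7) = mex{1,0,0} = 2
G(8) = mex{1,1,0} = 2
G(9) = mex{2,1,0} = 3
G(10) = mex{2,1,1,0} = 3
G(11) = mex{2,2,1,0,0} = 3
G(12) = mex{3,2,1,0,0} = 4
G(13) = mex{3,2,2,1,0} = 4
G(14) = mex{3,3,2,1,1} = 0
G(15) = mex{4,3,2,1,1} = 0
G(16) = mex{4,3,3,2,1} = 0
G(17) = mex{0,4,3,2,2} = 1
P-positions are exactly the n with G(n) = 0.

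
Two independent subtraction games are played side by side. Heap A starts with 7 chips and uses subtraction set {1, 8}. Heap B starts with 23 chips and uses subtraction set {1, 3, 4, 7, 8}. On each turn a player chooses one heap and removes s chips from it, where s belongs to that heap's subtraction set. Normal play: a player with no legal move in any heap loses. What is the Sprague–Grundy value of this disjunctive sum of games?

0

Heap A, S = {1, 8}:
n : 0 1 2 3 4 5 6 7
G : 0 1 0 1 0 1 0 1
G_A(7) = 1.
Heap B, S = {1, 3, 4, 7, 8}:
G(0) = 0
G(1) = mex{0} = 1
G(2) = mex{1} = 0
G(3) = mex{0,0} = 1
G(4) = mex{1,1,0} = 2
G(5) = mex{2,0,1} = 3
G(6) = mex{3,1,0} = 2
G(7) = mex{2,2,1,0} = 3
G(8) = mex{3,3,2,1,0} = 4
G(9) = mex{4,2,3,0,1} = 5
G(10) = mex{5,3,2,1,0} = 4
G(11) = mex{4,4,3,2,1} = 0
G(12) = mex{0,5,4,3,2} = 1
G(13) = mex{1,4,5,2,3} = 0
G(14) = mex{0,0,4,3,2} = 1
G(15) = mex{1,1,0,4,3} = 2
G(16) = mex{2,0,1,5,4} = 3
G(17) = mex{3,1,0,4,5} = 2
G(18) = mex{2,2,1,0,4} = 3
G(19) = mex{3,3,2,1,0} = 4
G(20) = mex{4,2,3,0,1} = 5
G(21) = mex{5,3,2,1,0} = 4
G(22) = mex{4,4,3,2,1} = 0
G(23) = mex{0,5,4,3,2} = 1
G_B(23) = 1.
Combined Grundy value = 1 ⊕ 1 = 0.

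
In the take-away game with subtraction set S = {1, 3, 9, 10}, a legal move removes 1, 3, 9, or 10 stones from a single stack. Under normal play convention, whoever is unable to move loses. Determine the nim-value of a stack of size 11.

n :  0  1  2  3  4  5  6  7  8  9 10 11
G :  0  1  0  1  0  1  0  1  0  1  2  3

3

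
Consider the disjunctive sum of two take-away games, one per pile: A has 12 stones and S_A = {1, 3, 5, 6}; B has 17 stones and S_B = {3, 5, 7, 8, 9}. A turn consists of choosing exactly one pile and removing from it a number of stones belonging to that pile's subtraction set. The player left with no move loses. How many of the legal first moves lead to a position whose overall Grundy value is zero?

Pile A, S = {1, 3, 5, 6}:
G(0) = 0
G(1) = mex{0} = 1
G(2) = mex{1} = 0
G(3) = mex{0,0} = 1
G(4) = mex{1,1} = 0
G(5) = mex{0,0,0} = 1
G(6) = mex{1,1,1,0} = 2
G(7) = mex{2,0,0,1} = 3
G(8) = mex{3,1,1,0} = 2
G(9) = mex{2,2,0,1} = 3
G(10) = mex{3,3,1,0} = 2
G(11) = mex{2,2,2,1} = 0
G(12) = mex{0,3,3,2} = 1
G_A(12) = 1.
Pile B, S = {3, 5, 7, 8, 9}:
G(0) = 0
G(1) = mex{} = 0
G(2) = mex{} = 0
G(3) = mex{0} = 1
G(4) = mex{0} = 1
G(5) = mex{0,0} = 1
G(6) = mex{1,0} = 2
G(7) = mex{1,0,0} = 2
G(8) = mex{1,1,0,0} = 2
G(9) = mex{2,1,0,0,0} = 3
G(10) = mex{2,1,1,0,0} = 3
G(11) = mex{2,2,1,1,0} = 3
G(12) = mex{3,2,1,1,1} = 0
G(13) = mex{3,2,2,1,1} = 0
G(14) = mex{3,3,2,2,1} = 0
G(15) = mex{0,3,2,2,2} = 1
G(16) = mex{0,3,3,2,2} = 1
G(17) = mex{0,0,3,3,2} = 1
G_B(17) = 1.
Combined Grundy value = 1 ⊕ 1 = 0.
A winning move leaves total XOR = 0, i.e. changes one component's Grundy value g to g ⊕ X where X is the current total.
Pile A: target g' = 1⊕0 = 1, but every legal move changes the Grundy value (mex property), so 0 moves.
Pile B: target g' = 1⊕0 = 1, but every legal move changes the Grundy value (mex property), so 0 moves.

0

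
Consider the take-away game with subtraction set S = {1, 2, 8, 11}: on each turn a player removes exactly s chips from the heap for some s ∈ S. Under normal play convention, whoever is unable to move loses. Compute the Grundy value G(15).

0

G(0) = 0
G(1) = mex{0} = 1
G(2) = mex{1,0} = 2
G(3) = mex{2,1} = 0
G(4) = mex{0,2} = 1
G(5) = mex{1,0} = 2
G(6) = mex{2,1} = 0
G(7) = mex{0,2} = 1
G(8) = mex{1,0,0} = 2
G(9) = mex{2,1,1} = 0
G(10) = mex{0,2,2} = 1
G(11) = mex{1,0,0,0} = 2
G(12) = mex{2,1,1,1} = 0
G(13) = mex{0,2,2,2} = 1
G(14) = mex{1,0,0,0} = 2
G(15) = mex{2,1,1,1} = 0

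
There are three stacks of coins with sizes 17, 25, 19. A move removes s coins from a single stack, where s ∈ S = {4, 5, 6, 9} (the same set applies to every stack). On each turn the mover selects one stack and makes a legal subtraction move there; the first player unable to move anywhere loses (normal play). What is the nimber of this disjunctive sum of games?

3

All stacks use S = {4, 5, 6, 9}:
G(0) = 0
G(1) = mex{} = 0
G(2) = mex{} = 0
G(3) = mex{} = 0
G(4) = mex{0} = 1
G(5) = mex{0,0} = 1
G(6) = mex{0,0,0} = 1
G(7) = mex{0,0,0} = 1
G(8) = mex{1,0,0} = 2
G(9) = mex{1,1,0,0} = 2
G(10) = mex{1,1,1,0} = 2
G(11) = mex{1,1,1,0} = 2
G(12) = mex{2,1,1,0} = 3
G(13) = mex{2,2,1,1} = 0
G(14) = mex{2,2,2,1} = 0
G(15) = mex{2,2,2,1} = 0
G(16) = mex{3,2,2,1} = 0
G(17) = mex{0,3,2,2} = 1
G(18) = mex{0,0,3,2} = 1
G(19) = mex{0,0,0,2} = 1
G(20) = mex{0,0,0,2} = 1
G(21) = mex{1,0,0,3} = 2
G(22) = mex{1,1,0,0} = 2
G(23) = mex{1,1,1,0} = 2
G(24) = mex{1,1,1,0} = 2
G(25) = mex{2,1,1,0} = 3
Stack A: G(17) = 1.
Stack B: G(25) = 3.
Stack C: G(19) = 1.
Combined Grundy value = 1 ⊕ 3 ⊕ 1 = 3.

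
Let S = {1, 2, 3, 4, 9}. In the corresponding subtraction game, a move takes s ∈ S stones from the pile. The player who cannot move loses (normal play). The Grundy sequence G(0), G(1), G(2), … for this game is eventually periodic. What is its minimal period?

5

G(0) = 0
G(1) = mex{0} = 1
G(2) = mex{1,0} = 2
G(3) = mex{2,1,0} = 3
G(4) = mex{3,2,1,0} = 4
G(5) = mex{4,3,2,1} = 0
G(6) = mex{0,4,3,2} = 1
G(7) = mex{1,0,4,3} = 2
G(8) = mex{2,1,0,4} = 3
G(9) = mex{3,2,1,0,0} = 4
G(10) = mex{4,3,2,1,1} = 0
G(11) = mex{0,4,3,2,2} = 1
G(12) = mex{1,0,4,3,3} = 2
G(13) = mex{2,1,0,4,4} = 3
G(14) = mex{3,2,1,0,0} = 4
G(15) = mex{4,3,2,1,1} = 0
G(n+5) = G(n) holds for n = 0,…,8 (a full window of length max(S) = 9), so the sequence is purely periodic with period 5.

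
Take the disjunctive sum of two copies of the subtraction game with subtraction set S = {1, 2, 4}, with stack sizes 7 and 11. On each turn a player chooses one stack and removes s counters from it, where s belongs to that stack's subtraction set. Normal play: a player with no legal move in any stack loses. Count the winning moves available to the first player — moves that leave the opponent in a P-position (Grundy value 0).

3

All stacks use S = {1, 2, 4}:
n :  0  1  2  3  4  5  6  7  8  9 10 11
G :  0  1  2  0  1  2  0  1  2  0  1  2
Stack A: G(7) = 1.
Stack B: G(11) = 2.
Combined Grundy value = 1 ⊕ 2 = 3.
A winning move leaves total XOR = 0, i.e. changes one component's Grundy value g to g ⊕ X where X is the current total.
Stack A: need g' = 1⊕3 = 2. Options: 7−1→G=0, 7−2→G=2, 7−4→G=0. Hits: 1.
Stack B: need g' = 2⊕3 = 1. Options: 11−1→G=1, 11−2→G=0, 11−4→G=1. Hits: 2.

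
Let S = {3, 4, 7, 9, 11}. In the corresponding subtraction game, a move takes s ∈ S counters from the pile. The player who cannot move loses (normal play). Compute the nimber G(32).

G(0) = 0
G(1) = mex{} = 0
G(2) = mex{} = 0
G(3) = mex{0} = 1
G(4) = mex{0,0} = 1
G(5) = mex{0,0} = 1
G(6) = mex{1,0} = 2
G(7) = mex{1,1,0} = 2
G(8) = mex{1,1,0} = 2
G(9) = mex{2,1,0,0} = 3
G(10) = mex{2,2,1,0} = 3
G(11) = mex{2,2,1,0,0} = 3
G(12) = mex{3,2,1,1,0} = 4
G(13) = mex{3,3,2,1,0} = 4
G(14) = mex{3,3,2,1,1} = 0
G(15) = mex{4,3,2,2,1} = 0
G(16) = mex{4,4,3,2,1} = 0
G(17) = mex{0,4,3,2,2} = 1
G(18) = mex{0,0,3,3,2} = 1
G(19) = mex{0,0,4,3,2} = 1
G(20) = mex{1,0,4,3,3} = 2
G(21) = mex{1,1,0,4,3} = 2
G(22) = mex{1,1,0,4,3} = 2
G(23) = mex{2,1,0,0,4} = 3
G(24) = mex{2,2,1,0,4} = 3
G(25) = mex{2,2,1,0,0} = 3
G(26) = mex{3,2,1,1,0} = 4
G(27) = mex{3,3,2,1,0} = 4
G(28) = mex{3,3,2,1,1} = 0
G(29) = mex{4,3,2,2,1} = 0
G(30) = mex{4,4,3,2,1} = 0
G(31) = mex{0,4,3,2,2} = 1
G(32) = mex{0,0,3,3,2} = 1

1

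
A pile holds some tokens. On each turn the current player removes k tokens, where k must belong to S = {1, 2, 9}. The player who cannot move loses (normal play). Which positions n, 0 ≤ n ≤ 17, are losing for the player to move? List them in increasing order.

n :  0  1  2  3  4  5  6  7  8  9 10 11 12 13 14 15 16 17
G :  0  1  2  0  1  2  0  1  2  3  0  1  2  0  1  2  0  1
P-positions are exactly the n with G(n) = 0.

0, 3, 6, 10, 13, 16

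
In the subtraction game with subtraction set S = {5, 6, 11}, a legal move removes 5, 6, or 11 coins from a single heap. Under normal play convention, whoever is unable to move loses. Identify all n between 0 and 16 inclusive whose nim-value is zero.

n :  0  1  2  3  4  5  6  7  8  9 10 11 12 13 14 15 16
G :  0  0  0  0  0  1  1  1  1  1  2  2  2  2  2  3  0
P-positions are exactly the n with G(n) = 0.

0, 1, 2, 3, 4, 16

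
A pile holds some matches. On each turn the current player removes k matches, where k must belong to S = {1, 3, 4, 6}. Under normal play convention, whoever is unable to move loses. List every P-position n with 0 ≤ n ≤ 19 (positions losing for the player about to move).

n :  0  1  2  3  4  5  6  7  8  9 10 11 12 13 14 15 16 17 18 19
G :  0  1  0  1  2  3  2  0  1  0  1  2  3  2  0  1  0  1  2  3
P-positions are exactly the n with G(n) = 0.

0, 2, 7, 9, 14, 16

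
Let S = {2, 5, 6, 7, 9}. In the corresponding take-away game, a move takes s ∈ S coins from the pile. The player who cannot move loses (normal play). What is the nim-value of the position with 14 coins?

1

G(0) = 0
G(1) = mex{} = 0
G(2) = mex{0} = 1
G(3) = mex{0} = 1
G(4) = mex{1} = 0
G(5) = mex{1,0} = 2
G(6) = mex{0,0,0} = 1
G(7) = mex{2,1,0,0} = 3
G(8) = mex{1,1,1,0} = 2
G(9) = mex{3,0,1,1,0} = 2
G(10) = mex{2,2,0,1,0} = 3
G(11) = mex{2,1,2,0,1} = 3
G(12) = mex{3,3,1,2,1} = 0
G(13) = mex{3,2,3,1,0} = 4
G(14) = mex{0,2,2,3,2} = 1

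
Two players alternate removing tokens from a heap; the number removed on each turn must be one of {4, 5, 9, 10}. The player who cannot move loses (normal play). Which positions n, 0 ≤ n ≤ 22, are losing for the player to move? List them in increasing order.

n :  0  1  2  3  4  5  6  7  8  9 10 11 12 13 14 15 16 17 18 19 20 21 22
G :  0  0  0  0  1  1  1  1  2  2  2  2  3  3  0  0  0  0  1  1  1  1  2
P-positions are exactly the n with G(n) = 0.

0, 1, 2, 3, 14, 15, 16, 17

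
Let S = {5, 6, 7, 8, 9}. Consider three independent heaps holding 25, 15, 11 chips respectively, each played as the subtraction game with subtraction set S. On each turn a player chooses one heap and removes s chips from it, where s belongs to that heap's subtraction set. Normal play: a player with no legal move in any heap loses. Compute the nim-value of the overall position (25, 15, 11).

All heaps use S = {5, 6, 7, 8, 9}:
n :  0  1  2  3  4  5  6  7  8  9 10 11 12 13 14 15 16 17 18 19 20 21 22 23 24 25
G :  0  0  0  0  0  1  1  1  1  1  2  2  2  2  0  0  0  0  0  1  1  1  1  1  2  2
Heap A: G(25) = 2.
Heap B: G(15) = 0.
Heap C: G(11) = 2.
Combined Grundy value = 2 ⊕ 0 ⊕ 2 = 0.

0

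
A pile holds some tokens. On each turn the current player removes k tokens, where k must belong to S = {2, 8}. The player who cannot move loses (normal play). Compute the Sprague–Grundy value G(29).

2

n :  0  1  2  3  4  5  6  7  8  9 10 11 12 13 14 15 16 17 18 19 20 21 22 23 24 25 26 27 28 29
G :  0  0  1  1  0  0  1  1  2  2  0  0  1  1  0  0  1  1  2  2  0  0  1  1  0  0  1  1  2  2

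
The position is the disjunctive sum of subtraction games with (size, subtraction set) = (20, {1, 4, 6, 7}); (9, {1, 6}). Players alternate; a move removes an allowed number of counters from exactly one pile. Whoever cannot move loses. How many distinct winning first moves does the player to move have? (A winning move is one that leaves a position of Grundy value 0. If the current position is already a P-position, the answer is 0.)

Pile A, S = {1, 4, 6, 7}:
n :  0  1  2  3  4  5  6  7  8  9 10 11 12 13 14 15 16 17 18 19 20
G :  0  1  0  1  2  0  1  2  3  2  0  1  2  0  1  0  1  2  0  1  2
G_A(20) = 2.
Pile B, S = {1, 6}:
n : 0 1 2 3 4 5 6 7 8 9
G : 0 1 0 1 0 1 2 0 1 0
G_B(9) = 0.
Combined Grundy value = 2 ⊕ 0 = 2.
A winning move leaves total XOR = 0, i.e. changes one component's Grundy value g to g ⊕ X where X is the current total.
Pile A: need g' = 2⊕2 = 0. Options: 20−1→G=1, 20−4→G=1, 20−6→G=1, 20−7→G=0. Hits: 1.
Pile B: need g' = 0⊕2 = 2. Options: 9−1→G=1, 9−6→G=1. Hits: 0.

1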